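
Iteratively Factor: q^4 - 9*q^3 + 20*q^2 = (q - 4)*(q^3 - 5*q^2) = q*(q - 4)*(q^2 - 5*q) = q*(q - 5)*(q - 4)*(q)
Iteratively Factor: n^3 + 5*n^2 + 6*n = (n + 3)*(n^2 + 2*n) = (n + 2)*(n + 3)*(n)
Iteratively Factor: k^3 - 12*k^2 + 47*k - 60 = (k - 4)*(k^2 - 8*k + 15) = (k - 5)*(k - 4)*(k - 3)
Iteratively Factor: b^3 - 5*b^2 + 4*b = (b - 1)*(b^2 - 4*b) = (b - 4)*(b - 1)*(b)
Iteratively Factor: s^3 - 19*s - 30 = (s + 2)*(s^2 - 2*s - 15) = (s + 2)*(s + 3)*(s - 5)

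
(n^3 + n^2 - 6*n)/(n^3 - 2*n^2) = (n + 3)/n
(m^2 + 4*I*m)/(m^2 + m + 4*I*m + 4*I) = m/(m + 1)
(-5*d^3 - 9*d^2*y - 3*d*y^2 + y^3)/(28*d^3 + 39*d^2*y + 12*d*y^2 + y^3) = (-5*d^2 - 4*d*y + y^2)/(28*d^2 + 11*d*y + y^2)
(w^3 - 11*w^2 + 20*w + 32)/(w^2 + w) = w - 12 + 32/w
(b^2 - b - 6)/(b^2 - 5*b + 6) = (b + 2)/(b - 2)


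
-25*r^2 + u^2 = (-5*r + u)*(5*r + u)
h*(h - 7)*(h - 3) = h^3 - 10*h^2 + 21*h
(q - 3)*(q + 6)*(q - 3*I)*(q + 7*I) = q^4 + 3*q^3 + 4*I*q^3 + 3*q^2 + 12*I*q^2 + 63*q - 72*I*q - 378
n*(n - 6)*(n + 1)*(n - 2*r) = n^4 - 2*n^3*r - 5*n^3 + 10*n^2*r - 6*n^2 + 12*n*r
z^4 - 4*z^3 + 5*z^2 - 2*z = z*(z - 2)*(z - 1)^2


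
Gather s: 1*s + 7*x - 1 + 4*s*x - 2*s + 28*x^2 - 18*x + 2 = s*(4*x - 1) + 28*x^2 - 11*x + 1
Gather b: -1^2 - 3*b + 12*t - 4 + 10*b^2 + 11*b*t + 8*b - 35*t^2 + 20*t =10*b^2 + b*(11*t + 5) - 35*t^2 + 32*t - 5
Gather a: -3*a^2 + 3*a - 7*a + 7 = -3*a^2 - 4*a + 7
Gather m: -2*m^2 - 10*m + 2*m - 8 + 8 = -2*m^2 - 8*m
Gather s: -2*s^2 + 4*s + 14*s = -2*s^2 + 18*s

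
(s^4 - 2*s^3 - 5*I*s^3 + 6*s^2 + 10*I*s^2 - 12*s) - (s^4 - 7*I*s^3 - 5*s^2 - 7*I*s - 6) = -2*s^3 + 2*I*s^3 + 11*s^2 + 10*I*s^2 - 12*s + 7*I*s + 6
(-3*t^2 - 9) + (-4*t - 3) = -3*t^2 - 4*t - 12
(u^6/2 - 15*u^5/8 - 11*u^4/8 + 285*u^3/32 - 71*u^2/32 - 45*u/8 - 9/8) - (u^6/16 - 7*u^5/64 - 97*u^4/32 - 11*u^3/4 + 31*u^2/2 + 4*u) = 7*u^6/16 - 113*u^5/64 + 53*u^4/32 + 373*u^3/32 - 567*u^2/32 - 77*u/8 - 9/8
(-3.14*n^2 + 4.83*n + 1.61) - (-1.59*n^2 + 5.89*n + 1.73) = -1.55*n^2 - 1.06*n - 0.12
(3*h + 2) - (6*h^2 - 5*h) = -6*h^2 + 8*h + 2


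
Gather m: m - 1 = m - 1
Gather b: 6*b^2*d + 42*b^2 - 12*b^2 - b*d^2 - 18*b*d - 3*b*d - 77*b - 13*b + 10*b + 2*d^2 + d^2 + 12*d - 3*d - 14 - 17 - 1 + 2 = b^2*(6*d + 30) + b*(-d^2 - 21*d - 80) + 3*d^2 + 9*d - 30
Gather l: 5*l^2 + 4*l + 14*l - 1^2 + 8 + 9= 5*l^2 + 18*l + 16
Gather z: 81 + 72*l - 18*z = 72*l - 18*z + 81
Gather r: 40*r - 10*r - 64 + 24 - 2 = 30*r - 42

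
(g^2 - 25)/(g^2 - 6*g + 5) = (g + 5)/(g - 1)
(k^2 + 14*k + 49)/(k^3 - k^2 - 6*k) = (k^2 + 14*k + 49)/(k*(k^2 - k - 6))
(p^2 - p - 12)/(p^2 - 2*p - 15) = (p - 4)/(p - 5)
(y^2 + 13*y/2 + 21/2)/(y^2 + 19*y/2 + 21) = (y + 3)/(y + 6)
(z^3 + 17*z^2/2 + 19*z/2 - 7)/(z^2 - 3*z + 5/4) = 2*(z^2 + 9*z + 14)/(2*z - 5)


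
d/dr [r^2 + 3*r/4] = 2*r + 3/4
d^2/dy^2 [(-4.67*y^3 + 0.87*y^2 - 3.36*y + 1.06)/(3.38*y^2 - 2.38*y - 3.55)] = (-227.750868*y^3 - 101.447016*y^2 - 646.184274*y + 116.152038)/(38.614472*y^6 - 81.570216*y^5 - 64.232844*y^4 + 157.864448*y^3 + 67.46349*y^2 - 89.98185*y - 44.738875)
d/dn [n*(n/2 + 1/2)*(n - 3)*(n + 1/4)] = 2*n^3 - 21*n^2/8 - 7*n/2 - 3/8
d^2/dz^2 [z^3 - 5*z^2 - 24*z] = 6*z - 10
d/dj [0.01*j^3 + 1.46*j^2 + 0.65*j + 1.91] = 0.03*j^2 + 2.92*j + 0.65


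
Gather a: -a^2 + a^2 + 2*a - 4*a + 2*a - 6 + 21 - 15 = 0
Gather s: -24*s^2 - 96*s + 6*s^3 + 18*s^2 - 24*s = 6*s^3 - 6*s^2 - 120*s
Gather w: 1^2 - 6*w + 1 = 2 - 6*w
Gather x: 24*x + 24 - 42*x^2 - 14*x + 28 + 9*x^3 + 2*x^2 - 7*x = 9*x^3 - 40*x^2 + 3*x + 52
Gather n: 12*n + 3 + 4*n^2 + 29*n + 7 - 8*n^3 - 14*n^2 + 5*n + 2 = -8*n^3 - 10*n^2 + 46*n + 12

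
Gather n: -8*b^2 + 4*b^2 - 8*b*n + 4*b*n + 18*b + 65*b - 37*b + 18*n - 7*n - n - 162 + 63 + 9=-4*b^2 + 46*b + n*(10 - 4*b) - 90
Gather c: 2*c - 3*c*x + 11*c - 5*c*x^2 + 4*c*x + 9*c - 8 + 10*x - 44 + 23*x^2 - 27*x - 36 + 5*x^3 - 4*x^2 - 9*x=c*(-5*x^2 + x + 22) + 5*x^3 + 19*x^2 - 26*x - 88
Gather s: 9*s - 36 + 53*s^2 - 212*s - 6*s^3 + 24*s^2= -6*s^3 + 77*s^2 - 203*s - 36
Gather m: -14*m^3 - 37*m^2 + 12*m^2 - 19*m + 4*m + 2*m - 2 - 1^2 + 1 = -14*m^3 - 25*m^2 - 13*m - 2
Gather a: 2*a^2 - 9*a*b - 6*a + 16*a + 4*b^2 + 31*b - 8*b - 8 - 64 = 2*a^2 + a*(10 - 9*b) + 4*b^2 + 23*b - 72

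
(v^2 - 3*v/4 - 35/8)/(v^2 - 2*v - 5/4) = (4*v + 7)/(2*(2*v + 1))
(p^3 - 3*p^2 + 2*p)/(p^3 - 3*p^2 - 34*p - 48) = p*(-p^2 + 3*p - 2)/(-p^3 + 3*p^2 + 34*p + 48)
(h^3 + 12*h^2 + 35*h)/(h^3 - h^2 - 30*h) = (h + 7)/(h - 6)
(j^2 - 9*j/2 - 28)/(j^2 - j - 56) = (j + 7/2)/(j + 7)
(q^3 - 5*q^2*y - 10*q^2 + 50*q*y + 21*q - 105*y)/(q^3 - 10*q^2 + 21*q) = (q - 5*y)/q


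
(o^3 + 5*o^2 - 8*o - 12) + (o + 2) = o^3 + 5*o^2 - 7*o - 10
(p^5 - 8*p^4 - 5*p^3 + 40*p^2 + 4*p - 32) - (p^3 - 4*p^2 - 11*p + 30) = p^5 - 8*p^4 - 6*p^3 + 44*p^2 + 15*p - 62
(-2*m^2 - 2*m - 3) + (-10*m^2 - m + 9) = -12*m^2 - 3*m + 6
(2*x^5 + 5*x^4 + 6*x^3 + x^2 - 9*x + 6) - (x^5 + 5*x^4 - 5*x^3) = x^5 + 11*x^3 + x^2 - 9*x + 6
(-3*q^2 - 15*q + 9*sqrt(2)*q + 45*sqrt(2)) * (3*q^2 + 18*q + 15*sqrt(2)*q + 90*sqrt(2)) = -9*q^4 - 99*q^3 - 18*sqrt(2)*q^3 - 198*sqrt(2)*q^2 - 540*sqrt(2)*q + 2970*q + 8100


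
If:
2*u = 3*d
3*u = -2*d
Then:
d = 0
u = 0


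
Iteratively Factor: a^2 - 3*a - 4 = (a - 4)*(a + 1)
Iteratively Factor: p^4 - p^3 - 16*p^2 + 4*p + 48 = (p + 2)*(p^3 - 3*p^2 - 10*p + 24) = (p - 4)*(p + 2)*(p^2 + p - 6) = (p - 4)*(p - 2)*(p + 2)*(p + 3)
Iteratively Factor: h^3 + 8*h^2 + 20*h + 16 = (h + 2)*(h^2 + 6*h + 8) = (h + 2)^2*(h + 4)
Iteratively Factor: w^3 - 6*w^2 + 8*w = (w - 4)*(w^2 - 2*w) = (w - 4)*(w - 2)*(w)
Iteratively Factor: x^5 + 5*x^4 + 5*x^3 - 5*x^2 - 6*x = (x + 1)*(x^4 + 4*x^3 + x^2 - 6*x) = (x + 1)*(x + 3)*(x^3 + x^2 - 2*x) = (x + 1)*(x + 2)*(x + 3)*(x^2 - x) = x*(x + 1)*(x + 2)*(x + 3)*(x - 1)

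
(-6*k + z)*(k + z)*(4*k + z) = -24*k^3 - 26*k^2*z - k*z^2 + z^3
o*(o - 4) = o^2 - 4*o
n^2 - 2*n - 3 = (n - 3)*(n + 1)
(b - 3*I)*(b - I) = b^2 - 4*I*b - 3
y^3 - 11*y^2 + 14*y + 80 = (y - 8)*(y - 5)*(y + 2)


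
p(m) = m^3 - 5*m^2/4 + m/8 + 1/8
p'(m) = 3*m^2 - 5*m/2 + 1/8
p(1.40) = 0.59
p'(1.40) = 2.50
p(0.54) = -0.01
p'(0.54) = -0.35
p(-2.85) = -33.53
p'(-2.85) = 31.62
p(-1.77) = -9.56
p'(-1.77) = 13.95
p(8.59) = 542.80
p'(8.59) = 200.01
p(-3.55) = -60.81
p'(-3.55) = 46.81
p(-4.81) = -140.68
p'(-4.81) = 81.56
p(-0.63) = -0.70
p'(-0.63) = 2.89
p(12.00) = 1549.62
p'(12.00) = 402.12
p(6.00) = 171.88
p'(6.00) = 93.12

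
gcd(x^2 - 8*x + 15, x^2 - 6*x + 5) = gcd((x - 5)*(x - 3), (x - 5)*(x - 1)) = x - 5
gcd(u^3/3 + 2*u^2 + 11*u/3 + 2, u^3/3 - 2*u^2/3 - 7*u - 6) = u^2 + 4*u + 3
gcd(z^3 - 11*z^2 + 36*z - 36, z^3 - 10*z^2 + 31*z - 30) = z^2 - 5*z + 6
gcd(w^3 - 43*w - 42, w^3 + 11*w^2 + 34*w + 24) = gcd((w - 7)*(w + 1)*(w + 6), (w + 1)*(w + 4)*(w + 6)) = w^2 + 7*w + 6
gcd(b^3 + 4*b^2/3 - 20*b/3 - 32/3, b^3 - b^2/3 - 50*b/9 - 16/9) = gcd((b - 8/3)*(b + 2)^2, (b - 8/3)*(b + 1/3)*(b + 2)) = b^2 - 2*b/3 - 16/3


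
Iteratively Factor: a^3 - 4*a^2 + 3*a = (a - 3)*(a^2 - a) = a*(a - 3)*(a - 1)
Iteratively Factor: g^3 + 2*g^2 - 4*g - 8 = (g - 2)*(g^2 + 4*g + 4) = (g - 2)*(g + 2)*(g + 2)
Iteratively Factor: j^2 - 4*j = (j - 4)*(j)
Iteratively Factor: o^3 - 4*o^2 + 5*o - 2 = (o - 1)*(o^2 - 3*o + 2) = (o - 1)^2*(o - 2)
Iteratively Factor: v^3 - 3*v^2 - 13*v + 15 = (v + 3)*(v^2 - 6*v + 5) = (v - 5)*(v + 3)*(v - 1)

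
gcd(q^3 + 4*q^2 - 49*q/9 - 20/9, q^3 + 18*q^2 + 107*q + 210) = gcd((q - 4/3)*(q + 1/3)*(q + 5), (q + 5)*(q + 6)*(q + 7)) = q + 5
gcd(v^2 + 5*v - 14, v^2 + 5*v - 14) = v^2 + 5*v - 14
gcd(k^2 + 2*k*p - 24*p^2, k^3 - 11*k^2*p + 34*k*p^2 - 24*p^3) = -k + 4*p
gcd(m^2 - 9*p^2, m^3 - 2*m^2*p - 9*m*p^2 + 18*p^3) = -m^2 + 9*p^2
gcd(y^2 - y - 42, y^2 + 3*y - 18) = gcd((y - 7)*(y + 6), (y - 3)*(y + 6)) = y + 6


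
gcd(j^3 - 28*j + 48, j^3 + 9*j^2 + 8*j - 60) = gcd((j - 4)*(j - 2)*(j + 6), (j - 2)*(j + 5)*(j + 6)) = j^2 + 4*j - 12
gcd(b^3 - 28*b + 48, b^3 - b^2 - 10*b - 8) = b - 4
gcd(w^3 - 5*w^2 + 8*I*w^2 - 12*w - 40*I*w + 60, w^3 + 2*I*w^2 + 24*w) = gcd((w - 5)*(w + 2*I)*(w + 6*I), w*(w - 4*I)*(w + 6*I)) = w + 6*I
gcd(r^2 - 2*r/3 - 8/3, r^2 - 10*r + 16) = r - 2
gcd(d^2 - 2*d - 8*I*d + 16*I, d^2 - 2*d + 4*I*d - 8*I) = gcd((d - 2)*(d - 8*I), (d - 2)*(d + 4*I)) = d - 2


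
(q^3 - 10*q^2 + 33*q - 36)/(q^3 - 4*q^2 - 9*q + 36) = (q - 3)/(q + 3)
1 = 1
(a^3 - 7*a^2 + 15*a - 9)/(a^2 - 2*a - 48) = (-a^3 + 7*a^2 - 15*a + 9)/(-a^2 + 2*a + 48)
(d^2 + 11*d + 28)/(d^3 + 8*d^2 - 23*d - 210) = (d + 4)/(d^2 + d - 30)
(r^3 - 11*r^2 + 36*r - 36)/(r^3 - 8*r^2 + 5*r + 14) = (r^2 - 9*r + 18)/(r^2 - 6*r - 7)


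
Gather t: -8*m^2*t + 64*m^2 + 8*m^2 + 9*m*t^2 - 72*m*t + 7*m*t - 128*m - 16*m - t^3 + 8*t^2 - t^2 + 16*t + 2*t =72*m^2 - 144*m - t^3 + t^2*(9*m + 7) + t*(-8*m^2 - 65*m + 18)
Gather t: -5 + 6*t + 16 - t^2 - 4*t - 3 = -t^2 + 2*t + 8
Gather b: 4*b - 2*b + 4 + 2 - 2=2*b + 4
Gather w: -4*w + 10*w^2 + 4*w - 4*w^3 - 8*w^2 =-4*w^3 + 2*w^2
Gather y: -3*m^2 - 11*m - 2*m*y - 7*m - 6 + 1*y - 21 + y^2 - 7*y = -3*m^2 - 18*m + y^2 + y*(-2*m - 6) - 27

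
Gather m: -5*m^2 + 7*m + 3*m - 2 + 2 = -5*m^2 + 10*m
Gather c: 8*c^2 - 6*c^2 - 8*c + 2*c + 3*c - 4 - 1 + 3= 2*c^2 - 3*c - 2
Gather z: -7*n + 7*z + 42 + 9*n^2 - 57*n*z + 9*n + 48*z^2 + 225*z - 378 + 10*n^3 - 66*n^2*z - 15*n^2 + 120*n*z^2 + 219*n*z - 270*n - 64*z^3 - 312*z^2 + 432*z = 10*n^3 - 6*n^2 - 268*n - 64*z^3 + z^2*(120*n - 264) + z*(-66*n^2 + 162*n + 664) - 336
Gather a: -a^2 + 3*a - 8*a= -a^2 - 5*a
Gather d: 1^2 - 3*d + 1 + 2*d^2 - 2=2*d^2 - 3*d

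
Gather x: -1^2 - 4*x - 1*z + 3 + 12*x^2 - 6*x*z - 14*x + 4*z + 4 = 12*x^2 + x*(-6*z - 18) + 3*z + 6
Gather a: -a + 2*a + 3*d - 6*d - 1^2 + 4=a - 3*d + 3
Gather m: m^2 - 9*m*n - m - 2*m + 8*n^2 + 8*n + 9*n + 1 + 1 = m^2 + m*(-9*n - 3) + 8*n^2 + 17*n + 2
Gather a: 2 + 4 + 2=8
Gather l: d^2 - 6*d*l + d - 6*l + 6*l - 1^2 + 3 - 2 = d^2 - 6*d*l + d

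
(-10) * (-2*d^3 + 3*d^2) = 20*d^3 - 30*d^2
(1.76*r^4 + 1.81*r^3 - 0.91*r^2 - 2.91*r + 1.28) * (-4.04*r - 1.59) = -7.1104*r^5 - 10.1108*r^4 + 0.7985*r^3 + 13.2033*r^2 - 0.544299999999999*r - 2.0352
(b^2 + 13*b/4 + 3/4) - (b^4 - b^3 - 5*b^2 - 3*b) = -b^4 + b^3 + 6*b^2 + 25*b/4 + 3/4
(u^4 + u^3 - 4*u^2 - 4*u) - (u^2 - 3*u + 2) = u^4 + u^3 - 5*u^2 - u - 2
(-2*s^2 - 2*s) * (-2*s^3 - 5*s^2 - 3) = 4*s^5 + 14*s^4 + 10*s^3 + 6*s^2 + 6*s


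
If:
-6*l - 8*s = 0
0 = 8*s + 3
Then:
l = 1/2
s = -3/8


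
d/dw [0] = 0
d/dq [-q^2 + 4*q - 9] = 4 - 2*q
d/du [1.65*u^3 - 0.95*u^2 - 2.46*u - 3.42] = 4.95*u^2 - 1.9*u - 2.46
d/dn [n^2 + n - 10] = 2*n + 1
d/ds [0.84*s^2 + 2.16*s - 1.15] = 1.68*s + 2.16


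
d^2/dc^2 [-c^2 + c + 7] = -2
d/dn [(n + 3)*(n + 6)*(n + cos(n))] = -(n + 3)*(n + 6)*(sin(n) - 1) + (n + 3)*(n + cos(n)) + (n + 6)*(n + cos(n))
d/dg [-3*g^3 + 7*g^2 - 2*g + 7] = -9*g^2 + 14*g - 2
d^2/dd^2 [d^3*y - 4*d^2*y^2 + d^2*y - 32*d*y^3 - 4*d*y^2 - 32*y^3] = 2*y*(3*d - 4*y + 1)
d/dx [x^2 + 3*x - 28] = 2*x + 3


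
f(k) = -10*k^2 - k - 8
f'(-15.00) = 299.00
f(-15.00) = -2243.00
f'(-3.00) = 59.00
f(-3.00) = -95.00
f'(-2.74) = 53.80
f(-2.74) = -80.34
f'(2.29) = -46.80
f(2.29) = -62.73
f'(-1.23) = 23.60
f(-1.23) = -21.90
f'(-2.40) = 47.00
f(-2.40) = -63.20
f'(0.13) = -3.60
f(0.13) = -8.30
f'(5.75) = -116.00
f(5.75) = -344.38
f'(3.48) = -70.60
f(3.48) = -132.58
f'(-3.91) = 77.20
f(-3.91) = -156.97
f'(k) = -20*k - 1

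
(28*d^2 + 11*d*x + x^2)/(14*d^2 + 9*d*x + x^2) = (4*d + x)/(2*d + x)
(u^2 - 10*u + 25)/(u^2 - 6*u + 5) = (u - 5)/(u - 1)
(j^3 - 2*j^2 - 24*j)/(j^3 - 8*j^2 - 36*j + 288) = j*(j + 4)/(j^2 - 2*j - 48)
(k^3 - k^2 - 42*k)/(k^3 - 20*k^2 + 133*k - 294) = k*(k + 6)/(k^2 - 13*k + 42)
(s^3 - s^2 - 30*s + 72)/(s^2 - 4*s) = s + 3 - 18/s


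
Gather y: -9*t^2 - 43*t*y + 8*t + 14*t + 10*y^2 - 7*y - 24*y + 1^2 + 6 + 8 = -9*t^2 + 22*t + 10*y^2 + y*(-43*t - 31) + 15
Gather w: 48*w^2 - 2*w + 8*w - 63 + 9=48*w^2 + 6*w - 54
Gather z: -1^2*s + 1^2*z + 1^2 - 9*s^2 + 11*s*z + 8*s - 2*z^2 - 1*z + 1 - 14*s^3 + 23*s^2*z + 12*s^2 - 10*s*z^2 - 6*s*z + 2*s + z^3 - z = -14*s^3 + 3*s^2 + 9*s + z^3 + z^2*(-10*s - 2) + z*(23*s^2 + 5*s - 1) + 2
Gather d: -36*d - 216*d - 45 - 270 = -252*d - 315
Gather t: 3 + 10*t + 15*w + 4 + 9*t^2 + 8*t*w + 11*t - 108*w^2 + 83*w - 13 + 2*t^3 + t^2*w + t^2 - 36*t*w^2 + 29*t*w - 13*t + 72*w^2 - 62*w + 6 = 2*t^3 + t^2*(w + 10) + t*(-36*w^2 + 37*w + 8) - 36*w^2 + 36*w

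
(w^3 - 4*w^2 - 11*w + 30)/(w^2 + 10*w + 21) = (w^2 - 7*w + 10)/(w + 7)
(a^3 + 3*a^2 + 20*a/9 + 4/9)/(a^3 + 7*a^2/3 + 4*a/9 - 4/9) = (3*a + 1)/(3*a - 1)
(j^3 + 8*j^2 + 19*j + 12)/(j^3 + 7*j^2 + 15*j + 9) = (j + 4)/(j + 3)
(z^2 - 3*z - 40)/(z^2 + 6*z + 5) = (z - 8)/(z + 1)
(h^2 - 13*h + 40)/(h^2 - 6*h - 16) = (h - 5)/(h + 2)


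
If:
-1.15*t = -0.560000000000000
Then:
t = 0.49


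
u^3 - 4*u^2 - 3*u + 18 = (u - 3)^2*(u + 2)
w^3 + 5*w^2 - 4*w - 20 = (w - 2)*(w + 2)*(w + 5)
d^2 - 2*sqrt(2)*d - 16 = (d - 4*sqrt(2))*(d + 2*sqrt(2))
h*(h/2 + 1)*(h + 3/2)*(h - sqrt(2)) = h^4/2 - sqrt(2)*h^3/2 + 7*h^3/4 - 7*sqrt(2)*h^2/4 + 3*h^2/2 - 3*sqrt(2)*h/2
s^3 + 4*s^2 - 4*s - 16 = (s - 2)*(s + 2)*(s + 4)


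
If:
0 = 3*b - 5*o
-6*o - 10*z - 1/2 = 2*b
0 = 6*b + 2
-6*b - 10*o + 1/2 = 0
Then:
No Solution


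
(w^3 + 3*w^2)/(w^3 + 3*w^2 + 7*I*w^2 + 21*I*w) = w/(w + 7*I)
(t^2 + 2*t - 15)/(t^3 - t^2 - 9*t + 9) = (t + 5)/(t^2 + 2*t - 3)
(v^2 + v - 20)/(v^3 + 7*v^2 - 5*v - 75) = (v - 4)/(v^2 + 2*v - 15)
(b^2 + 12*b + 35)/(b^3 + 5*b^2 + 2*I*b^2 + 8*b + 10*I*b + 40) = (b + 7)/(b^2 + 2*I*b + 8)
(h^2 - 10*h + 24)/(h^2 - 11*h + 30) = (h - 4)/(h - 5)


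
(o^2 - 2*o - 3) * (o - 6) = o^3 - 8*o^2 + 9*o + 18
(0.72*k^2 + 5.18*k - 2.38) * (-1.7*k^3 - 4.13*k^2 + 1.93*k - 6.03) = -1.224*k^5 - 11.7796*k^4 - 15.9578*k^3 + 15.4852*k^2 - 35.8288*k + 14.3514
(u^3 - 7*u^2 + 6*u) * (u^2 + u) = u^5 - 6*u^4 - u^3 + 6*u^2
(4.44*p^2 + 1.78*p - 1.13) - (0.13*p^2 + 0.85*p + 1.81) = 4.31*p^2 + 0.93*p - 2.94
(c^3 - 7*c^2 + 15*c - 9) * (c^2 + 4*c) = c^5 - 3*c^4 - 13*c^3 + 51*c^2 - 36*c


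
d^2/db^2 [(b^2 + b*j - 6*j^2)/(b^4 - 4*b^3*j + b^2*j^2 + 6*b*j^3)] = 2*(3*b^5 + 12*b^4*j - 41*b^3*j^2 + 9*b^2*j^3 + 54*b*j^4 + 27*j^5)/(b^3*(b^6 - 6*b^5*j + 3*b^4*j^2 + 28*b^3*j^3 - 9*b^2*j^4 - 54*b*j^5 - 27*j^6))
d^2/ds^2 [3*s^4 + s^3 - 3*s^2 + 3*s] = 36*s^2 + 6*s - 6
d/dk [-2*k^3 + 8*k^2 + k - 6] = -6*k^2 + 16*k + 1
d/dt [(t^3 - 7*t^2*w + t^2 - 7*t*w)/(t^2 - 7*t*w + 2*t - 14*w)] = (t^2 + 4*t + 2)/(t^2 + 4*t + 4)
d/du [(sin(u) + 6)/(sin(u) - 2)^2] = -(sin(u) + 14)*cos(u)/(sin(u) - 2)^3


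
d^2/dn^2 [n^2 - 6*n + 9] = 2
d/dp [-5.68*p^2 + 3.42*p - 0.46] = 3.42 - 11.36*p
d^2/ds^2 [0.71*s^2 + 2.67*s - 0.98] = 1.42000000000000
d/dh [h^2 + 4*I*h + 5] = 2*h + 4*I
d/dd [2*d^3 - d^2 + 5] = 2*d*(3*d - 1)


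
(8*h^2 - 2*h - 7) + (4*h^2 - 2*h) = 12*h^2 - 4*h - 7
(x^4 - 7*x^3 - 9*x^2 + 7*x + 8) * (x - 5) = x^5 - 12*x^4 + 26*x^3 + 52*x^2 - 27*x - 40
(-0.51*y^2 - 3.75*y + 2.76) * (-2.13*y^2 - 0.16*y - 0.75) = 1.0863*y^4 + 8.0691*y^3 - 4.8963*y^2 + 2.3709*y - 2.07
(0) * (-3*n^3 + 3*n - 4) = 0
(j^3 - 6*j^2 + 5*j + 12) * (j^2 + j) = j^5 - 5*j^4 - j^3 + 17*j^2 + 12*j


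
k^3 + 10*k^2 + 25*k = k*(k + 5)^2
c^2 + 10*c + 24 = (c + 4)*(c + 6)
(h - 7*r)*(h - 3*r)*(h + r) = h^3 - 9*h^2*r + 11*h*r^2 + 21*r^3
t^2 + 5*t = t*(t + 5)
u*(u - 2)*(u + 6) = u^3 + 4*u^2 - 12*u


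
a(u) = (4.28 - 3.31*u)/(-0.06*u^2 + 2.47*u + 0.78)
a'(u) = (4.28 - 3.31*u)*(0.12*u - 2.47)/(-0.06*u^2 + 2.47*u + 0.78)^2 - 3.31/(-0.06*u^2 + 2.47*u + 0.78) = (-0.1986*u^2 + 0.5136*u - 13.1534)/(0.0036*u^4 - 0.2964*u^3 + 6.0073*u^2 + 3.8532*u + 0.6084)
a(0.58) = 1.08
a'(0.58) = -2.69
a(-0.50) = -12.63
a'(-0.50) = -60.93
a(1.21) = 0.07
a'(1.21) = -0.95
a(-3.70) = -1.80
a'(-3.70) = -0.21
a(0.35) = 1.91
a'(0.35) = -4.85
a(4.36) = -0.98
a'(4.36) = -0.14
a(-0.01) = 5.71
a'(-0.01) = -23.07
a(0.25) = 2.48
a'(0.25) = -6.71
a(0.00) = 5.49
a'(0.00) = -21.62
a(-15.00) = -1.08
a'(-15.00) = -0.03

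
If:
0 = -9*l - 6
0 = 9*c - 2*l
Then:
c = -4/27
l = -2/3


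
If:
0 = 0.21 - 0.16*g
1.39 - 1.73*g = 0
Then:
No Solution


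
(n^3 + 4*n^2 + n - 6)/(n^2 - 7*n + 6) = (n^2 + 5*n + 6)/(n - 6)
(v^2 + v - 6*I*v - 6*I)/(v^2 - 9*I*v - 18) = (v + 1)/(v - 3*I)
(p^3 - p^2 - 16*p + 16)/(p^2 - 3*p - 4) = (p^2 + 3*p - 4)/(p + 1)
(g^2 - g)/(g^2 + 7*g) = (g - 1)/(g + 7)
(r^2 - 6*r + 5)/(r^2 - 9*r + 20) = (r - 1)/(r - 4)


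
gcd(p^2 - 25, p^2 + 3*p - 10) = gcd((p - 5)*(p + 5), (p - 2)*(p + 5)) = p + 5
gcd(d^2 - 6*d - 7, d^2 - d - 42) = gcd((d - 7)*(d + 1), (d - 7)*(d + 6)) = d - 7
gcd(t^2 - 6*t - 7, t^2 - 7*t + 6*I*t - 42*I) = t - 7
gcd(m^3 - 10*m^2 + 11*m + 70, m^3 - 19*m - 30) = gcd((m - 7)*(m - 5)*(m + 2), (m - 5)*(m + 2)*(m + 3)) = m^2 - 3*m - 10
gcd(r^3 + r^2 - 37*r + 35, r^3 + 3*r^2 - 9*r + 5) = r - 1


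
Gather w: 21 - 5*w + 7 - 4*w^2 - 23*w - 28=-4*w^2 - 28*w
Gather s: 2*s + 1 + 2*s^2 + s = 2*s^2 + 3*s + 1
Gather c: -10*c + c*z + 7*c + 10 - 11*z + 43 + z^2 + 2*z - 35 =c*(z - 3) + z^2 - 9*z + 18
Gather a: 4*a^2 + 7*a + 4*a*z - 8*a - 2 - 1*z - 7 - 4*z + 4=4*a^2 + a*(4*z - 1) - 5*z - 5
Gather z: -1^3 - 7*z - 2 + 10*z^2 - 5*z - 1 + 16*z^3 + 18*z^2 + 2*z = 16*z^3 + 28*z^2 - 10*z - 4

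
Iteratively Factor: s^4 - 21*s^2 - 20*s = (s)*(s^3 - 21*s - 20) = s*(s + 1)*(s^2 - s - 20) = s*(s + 1)*(s + 4)*(s - 5)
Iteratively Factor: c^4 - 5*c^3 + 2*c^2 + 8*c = (c - 2)*(c^3 - 3*c^2 - 4*c) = (c - 4)*(c - 2)*(c^2 + c) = (c - 4)*(c - 2)*(c + 1)*(c)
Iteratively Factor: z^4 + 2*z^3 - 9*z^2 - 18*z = (z)*(z^3 + 2*z^2 - 9*z - 18) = z*(z + 2)*(z^2 - 9) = z*(z - 3)*(z + 2)*(z + 3)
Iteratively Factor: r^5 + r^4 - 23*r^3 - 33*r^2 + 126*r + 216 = (r + 2)*(r^4 - r^3 - 21*r^2 + 9*r + 108) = (r - 3)*(r + 2)*(r^3 + 2*r^2 - 15*r - 36) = (r - 4)*(r - 3)*(r + 2)*(r^2 + 6*r + 9) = (r - 4)*(r - 3)*(r + 2)*(r + 3)*(r + 3)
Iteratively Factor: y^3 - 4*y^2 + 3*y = (y - 1)*(y^2 - 3*y) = (y - 3)*(y - 1)*(y)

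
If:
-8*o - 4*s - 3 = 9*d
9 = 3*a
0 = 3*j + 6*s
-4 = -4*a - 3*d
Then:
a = 3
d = -8/3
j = -2*s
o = 21/8 - s/2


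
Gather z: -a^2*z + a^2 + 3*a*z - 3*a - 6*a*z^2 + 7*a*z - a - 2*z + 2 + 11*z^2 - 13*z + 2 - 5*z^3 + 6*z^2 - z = a^2 - 4*a - 5*z^3 + z^2*(17 - 6*a) + z*(-a^2 + 10*a - 16) + 4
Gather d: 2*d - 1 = 2*d - 1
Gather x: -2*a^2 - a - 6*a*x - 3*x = -2*a^2 - a + x*(-6*a - 3)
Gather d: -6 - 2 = -8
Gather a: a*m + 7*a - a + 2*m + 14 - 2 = a*(m + 6) + 2*m + 12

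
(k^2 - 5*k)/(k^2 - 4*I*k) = (k - 5)/(k - 4*I)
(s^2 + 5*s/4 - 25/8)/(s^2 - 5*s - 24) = (-8*s^2 - 10*s + 25)/(8*(-s^2 + 5*s + 24))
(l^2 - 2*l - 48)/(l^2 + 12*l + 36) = (l - 8)/(l + 6)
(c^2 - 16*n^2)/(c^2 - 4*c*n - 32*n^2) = (c - 4*n)/(c - 8*n)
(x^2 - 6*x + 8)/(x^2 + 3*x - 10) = (x - 4)/(x + 5)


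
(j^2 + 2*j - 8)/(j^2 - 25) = (j^2 + 2*j - 8)/(j^2 - 25)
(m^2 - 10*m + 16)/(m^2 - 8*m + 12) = (m - 8)/(m - 6)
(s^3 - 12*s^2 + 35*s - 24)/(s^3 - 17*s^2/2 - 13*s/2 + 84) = 2*(s^2 - 4*s + 3)/(2*s^2 - s - 21)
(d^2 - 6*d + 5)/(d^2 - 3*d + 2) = (d - 5)/(d - 2)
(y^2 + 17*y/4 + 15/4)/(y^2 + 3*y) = (y + 5/4)/y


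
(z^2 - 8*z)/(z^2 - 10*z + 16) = z/(z - 2)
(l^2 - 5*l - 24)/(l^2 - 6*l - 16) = (l + 3)/(l + 2)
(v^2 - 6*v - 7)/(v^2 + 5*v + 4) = (v - 7)/(v + 4)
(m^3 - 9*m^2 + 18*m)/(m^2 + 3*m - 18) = m*(m - 6)/(m + 6)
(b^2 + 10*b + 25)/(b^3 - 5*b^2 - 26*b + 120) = (b + 5)/(b^2 - 10*b + 24)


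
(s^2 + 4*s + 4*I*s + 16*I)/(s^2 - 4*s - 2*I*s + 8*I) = (s^2 + 4*s*(1 + I) + 16*I)/(s^2 - 2*s*(2 + I) + 8*I)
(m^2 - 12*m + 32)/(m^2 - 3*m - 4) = (m - 8)/(m + 1)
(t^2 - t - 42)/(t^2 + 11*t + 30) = (t - 7)/(t + 5)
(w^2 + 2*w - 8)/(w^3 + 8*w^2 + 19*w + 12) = (w - 2)/(w^2 + 4*w + 3)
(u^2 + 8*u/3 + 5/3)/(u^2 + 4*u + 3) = (u + 5/3)/(u + 3)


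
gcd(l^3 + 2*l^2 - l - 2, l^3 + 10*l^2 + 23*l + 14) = l^2 + 3*l + 2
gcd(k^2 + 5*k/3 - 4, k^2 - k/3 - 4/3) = k - 4/3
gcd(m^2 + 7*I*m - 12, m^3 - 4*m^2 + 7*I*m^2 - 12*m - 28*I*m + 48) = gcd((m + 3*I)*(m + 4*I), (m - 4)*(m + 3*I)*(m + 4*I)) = m^2 + 7*I*m - 12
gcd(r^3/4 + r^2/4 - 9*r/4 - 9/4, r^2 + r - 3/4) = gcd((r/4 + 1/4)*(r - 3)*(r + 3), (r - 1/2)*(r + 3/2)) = 1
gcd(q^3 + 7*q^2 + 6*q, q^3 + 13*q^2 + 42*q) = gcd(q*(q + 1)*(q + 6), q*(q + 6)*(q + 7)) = q^2 + 6*q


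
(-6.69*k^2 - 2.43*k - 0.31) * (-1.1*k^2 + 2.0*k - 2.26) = 7.359*k^4 - 10.707*k^3 + 10.6004*k^2 + 4.8718*k + 0.7006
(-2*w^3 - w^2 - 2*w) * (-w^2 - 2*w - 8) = 2*w^5 + 5*w^4 + 20*w^3 + 12*w^2 + 16*w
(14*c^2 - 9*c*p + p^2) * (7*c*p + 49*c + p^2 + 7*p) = 98*c^3*p + 686*c^3 - 49*c^2*p^2 - 343*c^2*p - 2*c*p^3 - 14*c*p^2 + p^4 + 7*p^3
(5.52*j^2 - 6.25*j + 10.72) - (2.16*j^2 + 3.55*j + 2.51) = 3.36*j^2 - 9.8*j + 8.21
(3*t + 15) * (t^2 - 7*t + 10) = 3*t^3 - 6*t^2 - 75*t + 150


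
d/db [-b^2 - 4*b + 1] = -2*b - 4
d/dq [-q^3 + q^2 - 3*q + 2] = -3*q^2 + 2*q - 3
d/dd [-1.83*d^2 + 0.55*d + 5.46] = 0.55 - 3.66*d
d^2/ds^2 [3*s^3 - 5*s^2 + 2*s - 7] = 18*s - 10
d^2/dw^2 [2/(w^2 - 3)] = 12*(w^2 + 1)/(w^2 - 3)^3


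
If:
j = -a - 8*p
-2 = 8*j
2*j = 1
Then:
No Solution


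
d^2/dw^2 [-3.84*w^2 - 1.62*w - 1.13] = -7.68000000000000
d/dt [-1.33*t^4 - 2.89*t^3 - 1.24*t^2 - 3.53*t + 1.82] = -5.32*t^3 - 8.67*t^2 - 2.48*t - 3.53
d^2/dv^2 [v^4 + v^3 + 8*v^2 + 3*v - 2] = 12*v^2 + 6*v + 16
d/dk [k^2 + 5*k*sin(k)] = 5*k*cos(k) + 2*k + 5*sin(k)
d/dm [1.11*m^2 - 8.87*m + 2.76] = 2.22*m - 8.87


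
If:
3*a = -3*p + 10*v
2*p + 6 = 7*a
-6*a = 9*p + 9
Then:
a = 12/25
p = -33/25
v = -63/250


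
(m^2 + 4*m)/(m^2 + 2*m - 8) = m/(m - 2)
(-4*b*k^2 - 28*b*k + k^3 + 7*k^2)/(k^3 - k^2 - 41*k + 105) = k*(-4*b + k)/(k^2 - 8*k + 15)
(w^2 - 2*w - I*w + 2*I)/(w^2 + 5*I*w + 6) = (w - 2)/(w + 6*I)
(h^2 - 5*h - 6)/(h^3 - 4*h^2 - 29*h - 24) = (h - 6)/(h^2 - 5*h - 24)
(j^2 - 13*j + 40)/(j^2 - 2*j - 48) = (j - 5)/(j + 6)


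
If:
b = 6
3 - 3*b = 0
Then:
No Solution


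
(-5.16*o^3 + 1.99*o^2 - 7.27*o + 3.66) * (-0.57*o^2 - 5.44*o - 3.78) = 2.9412*o^5 + 26.9361*o^4 + 12.8231*o^3 + 29.9404*o^2 + 7.57019999999999*o - 13.8348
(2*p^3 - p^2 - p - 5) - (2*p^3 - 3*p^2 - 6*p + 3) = 2*p^2 + 5*p - 8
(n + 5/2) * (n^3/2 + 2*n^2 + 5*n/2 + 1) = n^4/2 + 13*n^3/4 + 15*n^2/2 + 29*n/4 + 5/2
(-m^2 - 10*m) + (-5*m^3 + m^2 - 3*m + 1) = -5*m^3 - 13*m + 1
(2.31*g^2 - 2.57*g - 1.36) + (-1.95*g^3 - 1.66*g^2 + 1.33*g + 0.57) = -1.95*g^3 + 0.65*g^2 - 1.24*g - 0.79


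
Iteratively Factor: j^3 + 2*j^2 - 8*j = (j)*(j^2 + 2*j - 8) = j*(j - 2)*(j + 4)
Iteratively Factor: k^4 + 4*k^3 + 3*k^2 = (k + 3)*(k^3 + k^2) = (k + 1)*(k + 3)*(k^2) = k*(k + 1)*(k + 3)*(k)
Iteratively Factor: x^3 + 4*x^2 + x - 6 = (x + 2)*(x^2 + 2*x - 3) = (x + 2)*(x + 3)*(x - 1)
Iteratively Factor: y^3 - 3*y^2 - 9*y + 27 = (y - 3)*(y^2 - 9) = (y - 3)^2*(y + 3)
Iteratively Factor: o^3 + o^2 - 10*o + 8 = (o - 2)*(o^2 + 3*o - 4) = (o - 2)*(o + 4)*(o - 1)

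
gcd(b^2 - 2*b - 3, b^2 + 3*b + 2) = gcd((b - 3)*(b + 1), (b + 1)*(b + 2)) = b + 1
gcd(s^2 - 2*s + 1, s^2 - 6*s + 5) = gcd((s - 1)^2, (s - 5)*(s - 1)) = s - 1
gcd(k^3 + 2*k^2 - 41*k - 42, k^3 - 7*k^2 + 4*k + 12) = k^2 - 5*k - 6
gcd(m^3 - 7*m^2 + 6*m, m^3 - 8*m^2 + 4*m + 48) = m - 6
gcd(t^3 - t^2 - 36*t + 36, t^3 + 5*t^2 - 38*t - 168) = t - 6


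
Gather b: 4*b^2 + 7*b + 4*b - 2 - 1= 4*b^2 + 11*b - 3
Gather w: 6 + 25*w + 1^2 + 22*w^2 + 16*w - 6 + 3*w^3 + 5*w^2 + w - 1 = 3*w^3 + 27*w^2 + 42*w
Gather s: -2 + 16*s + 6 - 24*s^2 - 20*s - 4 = -24*s^2 - 4*s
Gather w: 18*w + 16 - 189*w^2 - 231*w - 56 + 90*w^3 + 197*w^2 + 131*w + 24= 90*w^3 + 8*w^2 - 82*w - 16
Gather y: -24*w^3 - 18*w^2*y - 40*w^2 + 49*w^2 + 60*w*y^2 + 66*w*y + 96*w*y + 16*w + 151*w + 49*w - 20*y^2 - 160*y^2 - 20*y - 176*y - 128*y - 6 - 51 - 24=-24*w^3 + 9*w^2 + 216*w + y^2*(60*w - 180) + y*(-18*w^2 + 162*w - 324) - 81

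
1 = 1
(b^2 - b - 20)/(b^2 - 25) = (b + 4)/(b + 5)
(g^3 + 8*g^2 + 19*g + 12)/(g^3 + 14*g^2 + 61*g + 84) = (g + 1)/(g + 7)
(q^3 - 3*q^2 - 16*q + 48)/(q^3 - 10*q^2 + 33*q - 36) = (q + 4)/(q - 3)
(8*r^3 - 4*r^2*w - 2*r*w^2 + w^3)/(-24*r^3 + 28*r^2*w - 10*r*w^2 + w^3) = (-2*r - w)/(6*r - w)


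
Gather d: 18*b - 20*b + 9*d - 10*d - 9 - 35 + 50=-2*b - d + 6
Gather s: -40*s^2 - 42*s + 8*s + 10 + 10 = -40*s^2 - 34*s + 20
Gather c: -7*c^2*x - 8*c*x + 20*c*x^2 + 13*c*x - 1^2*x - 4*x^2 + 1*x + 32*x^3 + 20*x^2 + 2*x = -7*c^2*x + c*(20*x^2 + 5*x) + 32*x^3 + 16*x^2 + 2*x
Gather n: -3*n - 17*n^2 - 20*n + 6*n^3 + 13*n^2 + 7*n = 6*n^3 - 4*n^2 - 16*n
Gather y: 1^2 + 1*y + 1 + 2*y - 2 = 3*y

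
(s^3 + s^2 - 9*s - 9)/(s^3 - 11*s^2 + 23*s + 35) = (s^2 - 9)/(s^2 - 12*s + 35)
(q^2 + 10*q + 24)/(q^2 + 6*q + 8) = (q + 6)/(q + 2)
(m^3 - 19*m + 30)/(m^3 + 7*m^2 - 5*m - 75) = (m - 2)/(m + 5)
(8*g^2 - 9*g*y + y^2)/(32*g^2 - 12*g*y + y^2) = (-g + y)/(-4*g + y)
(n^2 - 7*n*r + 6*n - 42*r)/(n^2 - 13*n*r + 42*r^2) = (-n - 6)/(-n + 6*r)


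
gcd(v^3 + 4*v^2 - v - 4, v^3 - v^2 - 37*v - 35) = v + 1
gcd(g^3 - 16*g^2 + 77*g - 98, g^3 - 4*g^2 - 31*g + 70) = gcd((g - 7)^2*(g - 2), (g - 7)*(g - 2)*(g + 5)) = g^2 - 9*g + 14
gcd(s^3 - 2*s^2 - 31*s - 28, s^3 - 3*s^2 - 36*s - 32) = s^2 + 5*s + 4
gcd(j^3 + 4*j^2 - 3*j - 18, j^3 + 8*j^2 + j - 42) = j^2 + j - 6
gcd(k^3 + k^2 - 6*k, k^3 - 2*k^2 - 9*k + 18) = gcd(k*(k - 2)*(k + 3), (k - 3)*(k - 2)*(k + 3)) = k^2 + k - 6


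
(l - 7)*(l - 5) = l^2 - 12*l + 35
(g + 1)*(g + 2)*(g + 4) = g^3 + 7*g^2 + 14*g + 8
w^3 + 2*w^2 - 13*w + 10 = (w - 2)*(w - 1)*(w + 5)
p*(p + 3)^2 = p^3 + 6*p^2 + 9*p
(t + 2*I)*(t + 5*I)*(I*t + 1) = I*t^3 - 6*t^2 - 3*I*t - 10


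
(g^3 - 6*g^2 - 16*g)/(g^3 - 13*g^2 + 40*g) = (g + 2)/(g - 5)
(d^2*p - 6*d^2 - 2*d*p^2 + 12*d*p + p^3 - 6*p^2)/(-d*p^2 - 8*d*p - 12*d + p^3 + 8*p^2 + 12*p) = (-d*p + 6*d + p^2 - 6*p)/(p^2 + 8*p + 12)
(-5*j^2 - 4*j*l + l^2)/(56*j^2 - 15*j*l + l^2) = (-5*j^2 - 4*j*l + l^2)/(56*j^2 - 15*j*l + l^2)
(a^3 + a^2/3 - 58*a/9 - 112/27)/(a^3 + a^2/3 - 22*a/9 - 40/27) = (9*a^2 - 3*a - 56)/(9*a^2 - 3*a - 20)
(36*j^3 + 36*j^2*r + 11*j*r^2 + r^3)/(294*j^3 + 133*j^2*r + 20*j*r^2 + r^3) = (6*j^2 + 5*j*r + r^2)/(49*j^2 + 14*j*r + r^2)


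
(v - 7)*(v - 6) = v^2 - 13*v + 42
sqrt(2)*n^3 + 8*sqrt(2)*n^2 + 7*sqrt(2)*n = n*(n + 7)*(sqrt(2)*n + sqrt(2))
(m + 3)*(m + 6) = m^2 + 9*m + 18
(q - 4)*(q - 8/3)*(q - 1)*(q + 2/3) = q^4 - 7*q^3 + 110*q^2/9 + 8*q/9 - 64/9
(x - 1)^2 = x^2 - 2*x + 1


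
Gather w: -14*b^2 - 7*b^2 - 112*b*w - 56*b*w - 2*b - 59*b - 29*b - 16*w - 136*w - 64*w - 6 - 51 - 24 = -21*b^2 - 90*b + w*(-168*b - 216) - 81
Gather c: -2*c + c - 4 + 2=-c - 2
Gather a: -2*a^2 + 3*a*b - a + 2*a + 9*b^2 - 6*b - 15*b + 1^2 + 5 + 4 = -2*a^2 + a*(3*b + 1) + 9*b^2 - 21*b + 10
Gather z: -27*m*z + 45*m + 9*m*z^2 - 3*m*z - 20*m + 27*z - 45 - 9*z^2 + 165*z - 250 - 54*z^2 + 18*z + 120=25*m + z^2*(9*m - 63) + z*(210 - 30*m) - 175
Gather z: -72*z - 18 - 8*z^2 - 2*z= -8*z^2 - 74*z - 18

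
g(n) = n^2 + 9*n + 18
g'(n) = 2*n + 9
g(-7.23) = 5.20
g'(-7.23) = -5.46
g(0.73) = 25.10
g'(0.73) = 10.46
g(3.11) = 55.66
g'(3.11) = 15.22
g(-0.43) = 14.31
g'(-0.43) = 8.14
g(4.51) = 78.93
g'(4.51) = 18.02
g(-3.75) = -1.69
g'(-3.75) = 1.50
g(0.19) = 19.75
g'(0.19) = 9.38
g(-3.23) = -0.64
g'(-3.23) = 2.54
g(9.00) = 180.00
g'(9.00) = 27.00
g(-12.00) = 54.00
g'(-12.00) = -15.00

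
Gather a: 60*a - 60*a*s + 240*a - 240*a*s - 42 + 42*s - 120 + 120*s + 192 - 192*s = a*(300 - 300*s) - 30*s + 30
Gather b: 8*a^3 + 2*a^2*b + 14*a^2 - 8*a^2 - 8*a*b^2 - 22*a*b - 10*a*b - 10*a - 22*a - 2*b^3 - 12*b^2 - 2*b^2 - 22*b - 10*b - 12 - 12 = 8*a^3 + 6*a^2 - 32*a - 2*b^3 + b^2*(-8*a - 14) + b*(2*a^2 - 32*a - 32) - 24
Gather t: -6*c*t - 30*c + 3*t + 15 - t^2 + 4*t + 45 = -30*c - t^2 + t*(7 - 6*c) + 60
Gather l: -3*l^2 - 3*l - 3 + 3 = -3*l^2 - 3*l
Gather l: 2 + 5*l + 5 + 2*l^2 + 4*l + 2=2*l^2 + 9*l + 9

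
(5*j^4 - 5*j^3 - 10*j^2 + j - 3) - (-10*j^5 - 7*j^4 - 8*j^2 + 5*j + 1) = 10*j^5 + 12*j^4 - 5*j^3 - 2*j^2 - 4*j - 4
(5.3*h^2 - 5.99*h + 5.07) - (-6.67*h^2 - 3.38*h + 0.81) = 11.97*h^2 - 2.61*h + 4.26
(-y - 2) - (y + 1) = -2*y - 3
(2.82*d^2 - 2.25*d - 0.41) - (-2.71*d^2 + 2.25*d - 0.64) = 5.53*d^2 - 4.5*d + 0.23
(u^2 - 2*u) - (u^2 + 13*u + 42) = -15*u - 42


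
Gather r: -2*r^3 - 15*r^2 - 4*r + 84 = -2*r^3 - 15*r^2 - 4*r + 84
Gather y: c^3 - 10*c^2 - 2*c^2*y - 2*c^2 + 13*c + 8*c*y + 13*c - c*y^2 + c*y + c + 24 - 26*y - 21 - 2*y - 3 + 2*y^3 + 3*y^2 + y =c^3 - 12*c^2 + 27*c + 2*y^3 + y^2*(3 - c) + y*(-2*c^2 + 9*c - 27)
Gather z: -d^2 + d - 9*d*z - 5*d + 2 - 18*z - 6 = -d^2 - 4*d + z*(-9*d - 18) - 4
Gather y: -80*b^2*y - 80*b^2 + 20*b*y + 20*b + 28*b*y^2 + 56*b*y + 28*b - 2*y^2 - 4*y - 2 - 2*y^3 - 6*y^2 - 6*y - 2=-80*b^2 + 48*b - 2*y^3 + y^2*(28*b - 8) + y*(-80*b^2 + 76*b - 10) - 4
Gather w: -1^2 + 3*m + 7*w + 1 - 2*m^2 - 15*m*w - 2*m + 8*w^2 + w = -2*m^2 + m + 8*w^2 + w*(8 - 15*m)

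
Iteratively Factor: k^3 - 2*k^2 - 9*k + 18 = (k - 3)*(k^2 + k - 6) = (k - 3)*(k - 2)*(k + 3)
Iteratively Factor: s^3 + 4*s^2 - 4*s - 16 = (s + 2)*(s^2 + 2*s - 8) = (s + 2)*(s + 4)*(s - 2)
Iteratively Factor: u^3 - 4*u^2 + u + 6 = (u - 3)*(u^2 - u - 2) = (u - 3)*(u - 2)*(u + 1)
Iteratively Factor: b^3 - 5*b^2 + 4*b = (b - 4)*(b^2 - b) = b*(b - 4)*(b - 1)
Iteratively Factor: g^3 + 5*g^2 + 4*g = (g + 4)*(g^2 + g) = g*(g + 4)*(g + 1)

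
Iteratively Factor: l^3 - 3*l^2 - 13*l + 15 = (l - 5)*(l^2 + 2*l - 3) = (l - 5)*(l + 3)*(l - 1)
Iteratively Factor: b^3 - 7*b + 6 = (b + 3)*(b^2 - 3*b + 2) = (b - 1)*(b + 3)*(b - 2)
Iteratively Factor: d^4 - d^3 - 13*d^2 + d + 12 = (d - 4)*(d^3 + 3*d^2 - d - 3) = (d - 4)*(d + 1)*(d^2 + 2*d - 3) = (d - 4)*(d - 1)*(d + 1)*(d + 3)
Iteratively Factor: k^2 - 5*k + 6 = (k - 3)*(k - 2)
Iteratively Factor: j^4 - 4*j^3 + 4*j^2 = (j)*(j^3 - 4*j^2 + 4*j) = j^2*(j^2 - 4*j + 4) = j^2*(j - 2)*(j - 2)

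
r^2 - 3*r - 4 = (r - 4)*(r + 1)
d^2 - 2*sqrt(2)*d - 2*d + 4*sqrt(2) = (d - 2)*(d - 2*sqrt(2))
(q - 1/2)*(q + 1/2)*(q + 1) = q^3 + q^2 - q/4 - 1/4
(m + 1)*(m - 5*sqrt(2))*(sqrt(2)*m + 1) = sqrt(2)*m^3 - 9*m^2 + sqrt(2)*m^2 - 9*m - 5*sqrt(2)*m - 5*sqrt(2)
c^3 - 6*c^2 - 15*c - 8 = (c - 8)*(c + 1)^2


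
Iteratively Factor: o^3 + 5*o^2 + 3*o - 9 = (o + 3)*(o^2 + 2*o - 3) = (o - 1)*(o + 3)*(o + 3)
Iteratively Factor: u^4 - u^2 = (u - 1)*(u^3 + u^2) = u*(u - 1)*(u^2 + u) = u*(u - 1)*(u + 1)*(u)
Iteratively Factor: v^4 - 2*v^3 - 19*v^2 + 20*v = (v + 4)*(v^3 - 6*v^2 + 5*v) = v*(v + 4)*(v^2 - 6*v + 5) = v*(v - 1)*(v + 4)*(v - 5)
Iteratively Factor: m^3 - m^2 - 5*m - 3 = (m + 1)*(m^2 - 2*m - 3) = (m + 1)^2*(m - 3)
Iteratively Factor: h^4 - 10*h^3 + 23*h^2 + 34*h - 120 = (h - 5)*(h^3 - 5*h^2 - 2*h + 24) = (h - 5)*(h - 4)*(h^2 - h - 6) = (h - 5)*(h - 4)*(h - 3)*(h + 2)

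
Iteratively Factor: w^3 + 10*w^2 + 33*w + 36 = (w + 3)*(w^2 + 7*w + 12) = (w + 3)*(w + 4)*(w + 3)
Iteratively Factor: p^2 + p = (p)*(p + 1)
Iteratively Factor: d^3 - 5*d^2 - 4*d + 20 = (d - 2)*(d^2 - 3*d - 10) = (d - 2)*(d + 2)*(d - 5)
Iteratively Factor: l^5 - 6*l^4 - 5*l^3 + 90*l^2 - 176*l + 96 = (l - 4)*(l^4 - 2*l^3 - 13*l^2 + 38*l - 24) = (l - 4)*(l - 1)*(l^3 - l^2 - 14*l + 24) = (l - 4)*(l - 3)*(l - 1)*(l^2 + 2*l - 8) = (l - 4)*(l - 3)*(l - 1)*(l + 4)*(l - 2)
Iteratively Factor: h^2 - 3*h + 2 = (h - 2)*(h - 1)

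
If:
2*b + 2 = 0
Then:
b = -1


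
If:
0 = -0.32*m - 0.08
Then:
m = -0.25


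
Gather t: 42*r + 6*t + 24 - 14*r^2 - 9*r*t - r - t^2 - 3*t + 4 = -14*r^2 + 41*r - t^2 + t*(3 - 9*r) + 28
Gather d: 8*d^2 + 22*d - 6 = 8*d^2 + 22*d - 6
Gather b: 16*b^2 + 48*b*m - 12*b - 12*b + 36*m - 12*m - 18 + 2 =16*b^2 + b*(48*m - 24) + 24*m - 16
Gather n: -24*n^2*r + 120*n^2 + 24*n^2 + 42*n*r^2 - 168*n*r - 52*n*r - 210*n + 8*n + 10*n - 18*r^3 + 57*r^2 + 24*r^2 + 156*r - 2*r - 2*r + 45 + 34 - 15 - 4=n^2*(144 - 24*r) + n*(42*r^2 - 220*r - 192) - 18*r^3 + 81*r^2 + 152*r + 60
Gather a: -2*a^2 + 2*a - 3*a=-2*a^2 - a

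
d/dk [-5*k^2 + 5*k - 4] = 5 - 10*k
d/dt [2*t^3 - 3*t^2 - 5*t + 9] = 6*t^2 - 6*t - 5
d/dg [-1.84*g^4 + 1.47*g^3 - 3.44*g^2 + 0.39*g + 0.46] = -7.36*g^3 + 4.41*g^2 - 6.88*g + 0.39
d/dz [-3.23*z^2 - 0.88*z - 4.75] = -6.46*z - 0.88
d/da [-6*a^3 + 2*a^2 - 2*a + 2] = -18*a^2 + 4*a - 2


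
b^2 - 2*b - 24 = (b - 6)*(b + 4)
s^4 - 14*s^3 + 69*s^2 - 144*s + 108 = (s - 6)*(s - 3)^2*(s - 2)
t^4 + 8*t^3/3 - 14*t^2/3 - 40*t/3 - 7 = (t - 7/3)*(t + 1)^2*(t + 3)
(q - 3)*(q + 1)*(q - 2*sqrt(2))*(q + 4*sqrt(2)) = q^4 - 2*q^3 + 2*sqrt(2)*q^3 - 19*q^2 - 4*sqrt(2)*q^2 - 6*sqrt(2)*q + 32*q + 48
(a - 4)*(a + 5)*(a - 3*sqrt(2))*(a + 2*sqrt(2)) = a^4 - sqrt(2)*a^3 + a^3 - 32*a^2 - sqrt(2)*a^2 - 12*a + 20*sqrt(2)*a + 240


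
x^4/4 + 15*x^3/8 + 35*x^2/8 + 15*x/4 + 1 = (x/4 + 1)*(x + 1/2)*(x + 1)*(x + 2)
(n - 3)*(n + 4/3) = n^2 - 5*n/3 - 4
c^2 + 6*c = c*(c + 6)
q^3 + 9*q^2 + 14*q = q*(q + 2)*(q + 7)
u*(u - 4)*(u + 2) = u^3 - 2*u^2 - 8*u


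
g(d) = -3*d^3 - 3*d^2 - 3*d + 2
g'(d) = -9*d^2 - 6*d - 3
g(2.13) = -46.99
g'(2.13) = -56.61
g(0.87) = -4.86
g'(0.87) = -15.03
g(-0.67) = 3.57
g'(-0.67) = -3.02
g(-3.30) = 87.04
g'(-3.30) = -81.21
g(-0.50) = 3.12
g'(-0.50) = -2.25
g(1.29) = -13.30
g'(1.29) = -25.72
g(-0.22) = 2.55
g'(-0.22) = -2.12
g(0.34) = 0.52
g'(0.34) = -6.08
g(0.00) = 2.00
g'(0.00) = -3.00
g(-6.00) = 560.00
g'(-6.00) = -291.00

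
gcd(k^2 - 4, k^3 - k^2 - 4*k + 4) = k^2 - 4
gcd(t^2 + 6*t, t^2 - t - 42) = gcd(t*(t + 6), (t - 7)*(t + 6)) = t + 6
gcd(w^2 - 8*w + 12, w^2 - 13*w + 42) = w - 6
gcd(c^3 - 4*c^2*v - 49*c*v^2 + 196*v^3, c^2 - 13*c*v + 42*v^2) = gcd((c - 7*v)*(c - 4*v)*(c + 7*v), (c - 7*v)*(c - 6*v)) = -c + 7*v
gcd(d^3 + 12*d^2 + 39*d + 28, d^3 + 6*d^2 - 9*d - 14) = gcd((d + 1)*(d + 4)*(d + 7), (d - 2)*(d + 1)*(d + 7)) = d^2 + 8*d + 7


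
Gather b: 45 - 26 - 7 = 12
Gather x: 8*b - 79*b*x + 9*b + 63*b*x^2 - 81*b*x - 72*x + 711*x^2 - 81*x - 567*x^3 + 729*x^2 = 17*b - 567*x^3 + x^2*(63*b + 1440) + x*(-160*b - 153)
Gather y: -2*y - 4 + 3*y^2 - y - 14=3*y^2 - 3*y - 18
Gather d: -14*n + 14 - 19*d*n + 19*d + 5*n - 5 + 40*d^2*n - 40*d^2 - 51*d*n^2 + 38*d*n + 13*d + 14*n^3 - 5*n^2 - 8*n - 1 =d^2*(40*n - 40) + d*(-51*n^2 + 19*n + 32) + 14*n^3 - 5*n^2 - 17*n + 8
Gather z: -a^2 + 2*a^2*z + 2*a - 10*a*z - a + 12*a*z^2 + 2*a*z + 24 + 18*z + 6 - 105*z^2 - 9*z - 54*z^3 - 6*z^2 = -a^2 + a - 54*z^3 + z^2*(12*a - 111) + z*(2*a^2 - 8*a + 9) + 30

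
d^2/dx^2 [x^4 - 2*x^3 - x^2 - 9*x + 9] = 12*x^2 - 12*x - 2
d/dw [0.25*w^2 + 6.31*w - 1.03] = 0.5*w + 6.31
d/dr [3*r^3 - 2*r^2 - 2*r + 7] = 9*r^2 - 4*r - 2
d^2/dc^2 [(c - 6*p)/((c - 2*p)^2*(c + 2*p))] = 2*(3*c^3 - 30*c^2*p - 28*c*p^2 - 40*p^3)/(c^7 - 2*c^6*p - 12*c^5*p^2 + 24*c^4*p^3 + 48*c^3*p^4 - 96*c^2*p^5 - 64*c*p^6 + 128*p^7)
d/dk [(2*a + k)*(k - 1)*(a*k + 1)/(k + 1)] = (-(2*a + k)*(k - 1)*(a*k + 1) + (k + 1)*(a*(2*a + k)*(k - 1) + (2*a + k)*(a*k + 1) + (k - 1)*(a*k + 1)))/(k + 1)^2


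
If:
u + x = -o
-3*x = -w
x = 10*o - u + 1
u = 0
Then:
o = -1/11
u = 0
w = 3/11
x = 1/11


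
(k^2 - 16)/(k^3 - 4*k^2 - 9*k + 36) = (k + 4)/(k^2 - 9)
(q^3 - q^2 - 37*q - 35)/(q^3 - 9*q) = (q^3 - q^2 - 37*q - 35)/(q*(q^2 - 9))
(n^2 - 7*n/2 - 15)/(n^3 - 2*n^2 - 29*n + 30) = (n + 5/2)/(n^2 + 4*n - 5)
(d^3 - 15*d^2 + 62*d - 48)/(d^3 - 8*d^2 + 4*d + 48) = (d^2 - 9*d + 8)/(d^2 - 2*d - 8)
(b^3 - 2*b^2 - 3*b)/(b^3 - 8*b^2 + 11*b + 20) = b*(b - 3)/(b^2 - 9*b + 20)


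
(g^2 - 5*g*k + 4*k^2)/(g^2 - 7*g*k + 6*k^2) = (g - 4*k)/(g - 6*k)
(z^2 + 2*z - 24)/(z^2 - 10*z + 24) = (z + 6)/(z - 6)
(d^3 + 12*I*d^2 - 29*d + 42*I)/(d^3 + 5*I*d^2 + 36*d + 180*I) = (d^2 + 6*I*d + 7)/(d^2 - I*d + 30)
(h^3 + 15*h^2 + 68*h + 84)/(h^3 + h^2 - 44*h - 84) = (h + 7)/(h - 7)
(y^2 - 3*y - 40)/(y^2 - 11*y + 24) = (y + 5)/(y - 3)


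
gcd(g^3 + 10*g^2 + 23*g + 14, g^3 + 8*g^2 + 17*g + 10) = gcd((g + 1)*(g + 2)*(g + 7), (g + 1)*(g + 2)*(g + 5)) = g^2 + 3*g + 2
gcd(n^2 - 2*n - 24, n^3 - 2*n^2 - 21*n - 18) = n - 6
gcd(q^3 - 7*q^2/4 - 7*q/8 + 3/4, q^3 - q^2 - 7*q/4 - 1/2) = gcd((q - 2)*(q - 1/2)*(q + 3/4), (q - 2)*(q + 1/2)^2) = q - 2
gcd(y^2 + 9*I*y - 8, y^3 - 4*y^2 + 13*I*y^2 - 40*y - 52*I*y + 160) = y + 8*I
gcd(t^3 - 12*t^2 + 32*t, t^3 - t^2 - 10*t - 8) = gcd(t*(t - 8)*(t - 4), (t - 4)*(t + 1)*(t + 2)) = t - 4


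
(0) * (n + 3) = 0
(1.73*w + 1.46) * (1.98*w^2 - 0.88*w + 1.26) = 3.4254*w^3 + 1.3684*w^2 + 0.895*w + 1.8396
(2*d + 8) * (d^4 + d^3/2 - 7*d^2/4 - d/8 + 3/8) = 2*d^5 + 9*d^4 + d^3/2 - 57*d^2/4 - d/4 + 3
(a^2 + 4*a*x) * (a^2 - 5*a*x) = a^4 - a^3*x - 20*a^2*x^2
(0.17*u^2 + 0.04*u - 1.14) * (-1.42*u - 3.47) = -0.2414*u^3 - 0.6467*u^2 + 1.48*u + 3.9558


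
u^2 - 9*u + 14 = (u - 7)*(u - 2)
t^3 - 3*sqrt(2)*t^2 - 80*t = t*(t - 8*sqrt(2))*(t + 5*sqrt(2))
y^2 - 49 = (y - 7)*(y + 7)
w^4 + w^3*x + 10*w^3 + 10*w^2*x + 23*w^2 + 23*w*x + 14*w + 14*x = (w + 1)*(w + 2)*(w + 7)*(w + x)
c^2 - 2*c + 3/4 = (c - 3/2)*(c - 1/2)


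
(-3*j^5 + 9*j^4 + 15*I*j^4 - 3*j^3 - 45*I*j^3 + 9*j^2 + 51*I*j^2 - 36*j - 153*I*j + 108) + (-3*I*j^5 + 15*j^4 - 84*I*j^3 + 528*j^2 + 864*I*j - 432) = -3*j^5 - 3*I*j^5 + 24*j^4 + 15*I*j^4 - 3*j^3 - 129*I*j^3 + 537*j^2 + 51*I*j^2 - 36*j + 711*I*j - 324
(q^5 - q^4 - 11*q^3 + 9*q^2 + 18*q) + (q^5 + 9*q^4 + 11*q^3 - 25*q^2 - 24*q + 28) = 2*q^5 + 8*q^4 - 16*q^2 - 6*q + 28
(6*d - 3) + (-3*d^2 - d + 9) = -3*d^2 + 5*d + 6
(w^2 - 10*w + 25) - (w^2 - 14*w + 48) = 4*w - 23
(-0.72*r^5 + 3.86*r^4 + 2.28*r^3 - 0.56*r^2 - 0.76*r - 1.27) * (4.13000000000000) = -2.9736*r^5 + 15.9418*r^4 + 9.4164*r^3 - 2.3128*r^2 - 3.1388*r - 5.2451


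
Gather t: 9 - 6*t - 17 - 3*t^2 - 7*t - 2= -3*t^2 - 13*t - 10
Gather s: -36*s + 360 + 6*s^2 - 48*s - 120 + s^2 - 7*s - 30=7*s^2 - 91*s + 210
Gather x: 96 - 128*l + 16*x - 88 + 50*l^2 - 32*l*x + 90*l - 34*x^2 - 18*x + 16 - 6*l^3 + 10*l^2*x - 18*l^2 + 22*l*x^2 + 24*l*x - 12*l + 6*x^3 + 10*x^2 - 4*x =-6*l^3 + 32*l^2 - 50*l + 6*x^3 + x^2*(22*l - 24) + x*(10*l^2 - 8*l - 6) + 24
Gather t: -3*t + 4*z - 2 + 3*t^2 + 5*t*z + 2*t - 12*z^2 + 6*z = 3*t^2 + t*(5*z - 1) - 12*z^2 + 10*z - 2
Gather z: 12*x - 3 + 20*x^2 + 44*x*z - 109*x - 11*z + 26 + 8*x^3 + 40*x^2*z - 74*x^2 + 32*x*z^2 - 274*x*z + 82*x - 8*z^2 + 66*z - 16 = 8*x^3 - 54*x^2 - 15*x + z^2*(32*x - 8) + z*(40*x^2 - 230*x + 55) + 7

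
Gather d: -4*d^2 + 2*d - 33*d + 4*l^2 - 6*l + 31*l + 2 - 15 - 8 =-4*d^2 - 31*d + 4*l^2 + 25*l - 21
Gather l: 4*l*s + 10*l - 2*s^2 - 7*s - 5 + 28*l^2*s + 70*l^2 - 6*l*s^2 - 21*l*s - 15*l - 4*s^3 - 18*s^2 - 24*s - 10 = l^2*(28*s + 70) + l*(-6*s^2 - 17*s - 5) - 4*s^3 - 20*s^2 - 31*s - 15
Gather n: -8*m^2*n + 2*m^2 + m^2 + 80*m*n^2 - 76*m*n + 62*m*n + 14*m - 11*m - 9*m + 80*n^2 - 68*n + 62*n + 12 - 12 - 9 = 3*m^2 - 6*m + n^2*(80*m + 80) + n*(-8*m^2 - 14*m - 6) - 9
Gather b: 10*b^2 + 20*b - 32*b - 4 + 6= 10*b^2 - 12*b + 2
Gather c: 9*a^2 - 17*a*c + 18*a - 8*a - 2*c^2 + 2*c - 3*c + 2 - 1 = 9*a^2 + 10*a - 2*c^2 + c*(-17*a - 1) + 1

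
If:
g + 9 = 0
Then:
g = -9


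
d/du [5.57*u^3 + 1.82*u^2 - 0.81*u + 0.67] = 16.71*u^2 + 3.64*u - 0.81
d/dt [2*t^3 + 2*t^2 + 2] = 2*t*(3*t + 2)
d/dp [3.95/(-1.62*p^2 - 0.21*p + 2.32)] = (12.798*p + 0.8295)/(1.62*p^2 + 0.21*p - 2.32)^2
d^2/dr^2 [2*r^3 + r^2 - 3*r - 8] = 12*r + 2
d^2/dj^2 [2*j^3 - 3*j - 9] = 12*j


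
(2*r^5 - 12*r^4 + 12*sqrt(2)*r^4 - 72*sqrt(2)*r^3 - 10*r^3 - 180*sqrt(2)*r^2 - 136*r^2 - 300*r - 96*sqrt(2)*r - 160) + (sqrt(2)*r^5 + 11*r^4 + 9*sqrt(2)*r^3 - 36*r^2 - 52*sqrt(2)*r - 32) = sqrt(2)*r^5 + 2*r^5 - r^4 + 12*sqrt(2)*r^4 - 63*sqrt(2)*r^3 - 10*r^3 - 180*sqrt(2)*r^2 - 172*r^2 - 300*r - 148*sqrt(2)*r - 192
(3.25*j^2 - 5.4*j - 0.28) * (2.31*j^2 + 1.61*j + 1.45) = 7.5075*j^4 - 7.2415*j^3 - 4.6283*j^2 - 8.2808*j - 0.406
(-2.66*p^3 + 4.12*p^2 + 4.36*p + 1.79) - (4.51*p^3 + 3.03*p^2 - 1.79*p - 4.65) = -7.17*p^3 + 1.09*p^2 + 6.15*p + 6.44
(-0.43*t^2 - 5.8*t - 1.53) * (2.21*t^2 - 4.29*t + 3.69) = -0.9503*t^4 - 10.9733*t^3 + 19.914*t^2 - 14.8383*t - 5.6457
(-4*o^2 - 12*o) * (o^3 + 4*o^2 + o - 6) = -4*o^5 - 28*o^4 - 52*o^3 + 12*o^2 + 72*o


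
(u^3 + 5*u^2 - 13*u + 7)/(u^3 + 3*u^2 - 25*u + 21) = (u - 1)/(u - 3)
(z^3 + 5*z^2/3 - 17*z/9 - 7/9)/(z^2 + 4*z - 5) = (9*z^2 + 24*z + 7)/(9*(z + 5))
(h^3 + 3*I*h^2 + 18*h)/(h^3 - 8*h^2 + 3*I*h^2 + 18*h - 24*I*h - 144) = h/(h - 8)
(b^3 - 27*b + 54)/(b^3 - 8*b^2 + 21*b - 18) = (b + 6)/(b - 2)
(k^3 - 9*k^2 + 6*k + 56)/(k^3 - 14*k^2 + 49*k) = (k^2 - 2*k - 8)/(k*(k - 7))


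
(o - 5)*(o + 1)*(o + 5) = o^3 + o^2 - 25*o - 25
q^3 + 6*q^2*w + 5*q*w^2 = q*(q + w)*(q + 5*w)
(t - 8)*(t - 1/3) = t^2 - 25*t/3 + 8/3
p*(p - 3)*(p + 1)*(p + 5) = p^4 + 3*p^3 - 13*p^2 - 15*p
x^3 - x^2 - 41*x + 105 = (x - 5)*(x - 3)*(x + 7)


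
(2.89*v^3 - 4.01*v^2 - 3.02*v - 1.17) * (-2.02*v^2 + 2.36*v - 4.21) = -5.8378*v^5 + 14.9206*v^4 - 15.5301*v^3 + 12.1183*v^2 + 9.953*v + 4.9257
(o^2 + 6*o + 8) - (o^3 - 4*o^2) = -o^3 + 5*o^2 + 6*o + 8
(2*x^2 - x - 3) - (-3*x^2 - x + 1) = 5*x^2 - 4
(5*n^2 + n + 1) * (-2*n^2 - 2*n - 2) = -10*n^4 - 12*n^3 - 14*n^2 - 4*n - 2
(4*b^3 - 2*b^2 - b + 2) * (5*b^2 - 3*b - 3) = 20*b^5 - 22*b^4 - 11*b^3 + 19*b^2 - 3*b - 6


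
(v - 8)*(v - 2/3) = v^2 - 26*v/3 + 16/3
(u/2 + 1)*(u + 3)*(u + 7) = u^3/2 + 6*u^2 + 41*u/2 + 21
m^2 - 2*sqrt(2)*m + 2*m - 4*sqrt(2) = (m + 2)*(m - 2*sqrt(2))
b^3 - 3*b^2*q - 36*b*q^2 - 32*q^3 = (b - 8*q)*(b + q)*(b + 4*q)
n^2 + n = n*(n + 1)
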